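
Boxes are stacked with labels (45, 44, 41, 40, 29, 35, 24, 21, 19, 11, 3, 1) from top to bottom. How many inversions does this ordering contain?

65 inversions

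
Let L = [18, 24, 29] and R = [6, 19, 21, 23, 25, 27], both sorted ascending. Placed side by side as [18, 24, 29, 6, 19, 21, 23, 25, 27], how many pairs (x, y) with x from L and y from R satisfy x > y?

Split inversions: 11

For each element r of the right run, count left-run elements greater than r:
r = 6: 18, 24, 29 → 3
r = 19: 24, 29 → 2
r = 21: 24, 29 → 2
r = 23: 24, 29 → 2
r = 25: 29 → 1
r = 27: 29 → 1
Cross-inversions: 3 + 2 + 2 + 2 + 1 + 1 = 11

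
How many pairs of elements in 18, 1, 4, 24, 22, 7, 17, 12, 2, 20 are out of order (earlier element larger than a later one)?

Inversions: 22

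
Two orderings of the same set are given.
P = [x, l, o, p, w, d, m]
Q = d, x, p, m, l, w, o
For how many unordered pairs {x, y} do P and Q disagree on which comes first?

11

Assign each item its position (1..7) in the first ordering, then rewrite the second ordering as that position sequence:
positions: x→1, l→2, o→3, p→4, w→5, d→6, m→7
second ordering as positions: [6, 1, 4, 7, 2, 5, 3]
Discordant pairs = inversions in this position sequence.
6: 1, 4, 2, 5, 3 → 5
1: 0
4: 2, 3 → 2
7: 2, 5, 3 → 3
2: 0
5: 3 → 1
3: 0
Total: 5 + 0 + 2 + 3 + 0 + 1 + 0 = 11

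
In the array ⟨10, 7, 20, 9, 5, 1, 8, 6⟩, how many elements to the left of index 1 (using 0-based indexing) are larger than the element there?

The element at index 1 is 7.
Elements before it: 10
Those larger than 7: 10

1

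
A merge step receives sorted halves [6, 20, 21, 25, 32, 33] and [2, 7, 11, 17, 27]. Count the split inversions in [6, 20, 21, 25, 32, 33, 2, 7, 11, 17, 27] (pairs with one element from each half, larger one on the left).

Count, for every r in R, how many entries of L exceed r:
r = 2: 6, 20, 21, 25, 32, 33 → 6
r = 7: 20, 21, 25, 32, 33 → 5
r = 11: 20, 21, 25, 32, 33 → 5
r = 17: 20, 21, 25, 32, 33 → 5
r = 27: 32, 33 → 2
Cross-inversions: 6 + 5 + 5 + 5 + 2 = 23

23 cross-inversions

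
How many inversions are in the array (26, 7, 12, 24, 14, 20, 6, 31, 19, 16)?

22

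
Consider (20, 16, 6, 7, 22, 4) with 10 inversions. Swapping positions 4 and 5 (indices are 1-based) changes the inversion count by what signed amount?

+1

Positions 4 and 5 hold 7 and 22; after swapping, the array is [20, 16, 6, 22, 7, 4].
For each element, count later entries that are smaller:
20 → 16, 6, 7, 4 → 4
16 → 6, 7, 4 → 3
6 → 4 → 1
22 → 7, 4 → 2
7 → 4 → 1
4 → none → 0
Sum: 4 + 3 + 1 + 2 + 1 + 0 = 11
Change: 11 − 10 = +1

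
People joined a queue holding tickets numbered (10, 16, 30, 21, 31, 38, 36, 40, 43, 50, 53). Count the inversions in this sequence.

Out-of-order pairs: 2

Sweep left to right; for each value list the smaller values that follow it:
10 → none → 0
16 → none → 0
30 → 21 → 1
21 → none → 0
31 → none → 0
38 → 36 → 1
36 → none → 0
40 → none → 0
43 → none → 0
50 → none → 0
53 → none → 0
Sum: 0 + 0 + 1 + 0 + 0 + 1 + 0 + 0 + 0 + 0 + 0 = 2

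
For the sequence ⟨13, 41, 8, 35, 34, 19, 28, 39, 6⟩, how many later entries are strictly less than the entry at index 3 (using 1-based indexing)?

The element at index 3 is 8.
Elements after it: 35, 34, 19, 28, 39, 6
Those smaller than 8: 6

1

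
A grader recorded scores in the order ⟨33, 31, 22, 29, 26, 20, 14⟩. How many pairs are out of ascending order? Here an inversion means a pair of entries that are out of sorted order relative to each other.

Sweep left to right; for each value list the smaller values that follow it:
33: 6
31: 5
22: 2
29: 3
26: 2
20: 1
14: 0
Sum: 6 + 5 + 2 + 3 + 2 + 1 + 0 = 19

19 inversions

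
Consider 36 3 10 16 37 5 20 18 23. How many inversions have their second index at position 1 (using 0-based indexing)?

1 such element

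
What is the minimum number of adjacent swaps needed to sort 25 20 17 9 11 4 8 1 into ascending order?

Each adjacent swap fixes exactly one inversion, so the minimum swap count equals the number of inversions.
Count inversions — for each element, later elements that are smaller:
25: 20, 17, 9, 11, 4, 8, 1 → 7
20: 17, 9, 11, 4, 8, 1 → 6
17: 9, 11, 4, 8, 1 → 5
9: 4, 8, 1 → 3
11: 4, 8, 1 → 3
4: 1 → 1
8: 1 → 1
1: none → 0
Total inversions: 7 + 6 + 5 + 3 + 3 + 1 + 1 + 0 = 26

26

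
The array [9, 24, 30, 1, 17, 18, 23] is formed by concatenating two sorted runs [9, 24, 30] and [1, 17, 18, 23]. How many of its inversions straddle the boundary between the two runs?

Take each right-half value and tally the left-half values above it:
r = 1: 9, 24, 30 → 3
r = 17: 24, 30 → 2
r = 18: 24, 30 → 2
r = 23: 24, 30 → 2
Cross-inversions: 3 + 2 + 2 + 2 = 9

9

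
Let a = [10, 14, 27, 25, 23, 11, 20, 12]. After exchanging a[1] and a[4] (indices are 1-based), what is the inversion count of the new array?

18

Positions 1 and 4 hold 10 and 25; after swapping, the array is [25, 14, 27, 10, 23, 11, 20, 12].
For each element, count later entries that are smaller:
25 → 14, 10, 23, 11, 20, 12 → 6
14 → 10, 11, 12 → 3
27 → 10, 23, 11, 20, 12 → 5
10 → none → 0
23 → 11, 20, 12 → 3
11 → none → 0
20 → 12 → 1
12 → none → 0
Sum: 6 + 3 + 5 + 0 + 3 + 0 + 1 + 0 = 18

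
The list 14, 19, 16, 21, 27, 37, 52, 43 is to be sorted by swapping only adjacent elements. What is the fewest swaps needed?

The minimum number of adjacent swaps to sort an array equals its inversion count, since every such swap removes exactly one inversion.
Count inversions — for each element, later elements that are smaller:
14: none → 0
19: 16 → 1
16: none → 0
21: none → 0
27: none → 0
37: none → 0
52: 43 → 1
43: none → 0
Total inversions: 0 + 1 + 0 + 0 + 0 + 0 + 1 + 0 = 2

2 swaps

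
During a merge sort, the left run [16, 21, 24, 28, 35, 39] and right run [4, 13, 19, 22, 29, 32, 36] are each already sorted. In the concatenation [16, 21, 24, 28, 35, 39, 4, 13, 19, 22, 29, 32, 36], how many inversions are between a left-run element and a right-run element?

26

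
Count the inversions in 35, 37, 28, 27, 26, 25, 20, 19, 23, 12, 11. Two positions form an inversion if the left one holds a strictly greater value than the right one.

52

Count, for each position, how many later elements it exceeds:
35 → 28, 27, 26, 25, 20, 19, 23, 12, 11 → 9
37 → 28, 27, 26, 25, 20, 19, 23, 12, 11 → 9
28 → 27, 26, 25, 20, 19, 23, 12, 11 → 8
27 → 26, 25, 20, 19, 23, 12, 11 → 7
26 → 25, 20, 19, 23, 12, 11 → 6
25 → 20, 19, 23, 12, 11 → 5
20 → 19, 12, 11 → 3
19 → 12, 11 → 2
23 → 12, 11 → 2
12 → 11 → 1
11 → none → 0
Sum: 9 + 9 + 8 + 7 + 6 + 5 + 3 + 2 + 2 + 1 + 0 = 52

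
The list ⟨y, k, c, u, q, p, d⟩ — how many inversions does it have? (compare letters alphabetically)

Count, for each position, how many later elements it exceeds:
y: 6
k: 2
c: 0
u: 3
q: 2
p: 1
d: 0
Sum: 6 + 2 + 0 + 3 + 2 + 1 + 0 = 14

14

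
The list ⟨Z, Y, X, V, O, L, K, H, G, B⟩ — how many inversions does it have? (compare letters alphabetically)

45

Count, for each position, how many later elements it exceeds:
Z: 9
Y: 8
X: 7
V: 6
O: 5
L: 4
K: 3
H: 2
G: 1
B: 0
Sum: 9 + 8 + 7 + 6 + 5 + 4 + 3 + 2 + 1 + 0 = 45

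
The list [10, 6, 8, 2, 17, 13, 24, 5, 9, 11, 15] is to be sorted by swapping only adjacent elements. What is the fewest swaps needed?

Each adjacent swap fixes exactly one inversion, so the minimum swap count equals the number of inversions.
Count inversions — for each element, later elements that are smaller:
10: 6, 8, 2, 5, 9 → 5
6: 2, 5 → 2
8: 2, 5 → 2
2: none → 0
17: 13, 5, 9, 11, 15 → 5
13: 5, 9, 11 → 3
24: 5, 9, 11, 15 → 4
5: none → 0
9: none → 0
11: none → 0
15: none → 0
Total inversions: 5 + 2 + 2 + 0 + 5 + 3 + 4 + 0 + 0 + 0 + 0 = 21

21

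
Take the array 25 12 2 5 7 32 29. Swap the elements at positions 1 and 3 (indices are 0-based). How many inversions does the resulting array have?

7

Positions 1 and 3 hold 12 and 5; after swapping, the array is [25, 5, 2, 12, 7, 32, 29].
Count, for each position, how many later elements it exceeds:
25 → 5, 2, 12, 7 → 4
5 → 2 → 1
2 → none → 0
12 → 7 → 1
7 → none → 0
32 → 29 → 1
29 → none → 0
Sum: 4 + 1 + 0 + 1 + 0 + 1 + 0 = 7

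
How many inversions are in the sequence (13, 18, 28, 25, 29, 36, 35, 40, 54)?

There are 2 inversions.

Count, for each position, how many later elements it exceeds:
13: 0
18: 0
28: 1
25: 0
29: 0
36: 1
35: 0
40: 0
54: 0
Sum: 0 + 0 + 1 + 0 + 0 + 1 + 0 + 0 + 0 = 2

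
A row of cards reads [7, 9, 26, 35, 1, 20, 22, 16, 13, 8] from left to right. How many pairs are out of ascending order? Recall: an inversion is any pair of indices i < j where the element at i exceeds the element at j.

24 out-of-order pairs

Sweep left to right; for each value list the smaller values that follow it:
7: 1
9: 2
26: 6
35: 6
1: 0
20: 3
22: 3
16: 2
13: 1
8: 0
Sum: 1 + 2 + 6 + 6 + 0 + 3 + 3 + 2 + 1 + 0 = 24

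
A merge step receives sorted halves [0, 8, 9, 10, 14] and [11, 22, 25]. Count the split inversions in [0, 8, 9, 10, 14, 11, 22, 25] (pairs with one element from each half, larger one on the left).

Cross-inversions: 1

Take each right-half value and tally the left-half values above it:
r = 11: 14 → 1
r = 22: none → 0
r = 25: none → 0
Cross-inversions: 1 + 0 + 0 = 1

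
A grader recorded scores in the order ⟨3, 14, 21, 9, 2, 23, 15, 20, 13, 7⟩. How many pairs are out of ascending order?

Inversions: 22

Element-by-element contributions:
3 → 2 → 1
14 → 9, 2, 13, 7 → 4
21 → 9, 2, 15, 20, 13, 7 → 6
9 → 2, 7 → 2
2 → none → 0
23 → 15, 20, 13, 7 → 4
15 → 13, 7 → 2
20 → 13, 7 → 2
13 → 7 → 1
7 → none → 0
Sum: 1 + 4 + 6 + 2 + 0 + 4 + 2 + 2 + 1 + 0 = 22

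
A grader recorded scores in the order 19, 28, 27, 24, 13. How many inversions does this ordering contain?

7 inversions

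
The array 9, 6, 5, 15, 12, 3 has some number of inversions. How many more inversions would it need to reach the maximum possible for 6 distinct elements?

6 inversions short

Maximum inversions for 6 distinct elements is C(6, 2) = 6·5/2 = 15.
Current inversions — for each element, count later smaller elements:
9: 3
6: 2
5: 1
15: 2
12: 1
3: 0
Current total: 3 + 2 + 1 + 2 + 1 + 0 = 9
Shortfall: 15 − 9 = 6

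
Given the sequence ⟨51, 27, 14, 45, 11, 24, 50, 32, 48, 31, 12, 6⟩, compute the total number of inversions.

Element-by-element contributions:
51 → 27, 14, 45, 11, 24, 50, 32, 48, 31, 12, 6 → 11
27 → 14, 11, 24, 12, 6 → 5
14 → 11, 12, 6 → 3
45 → 11, 24, 32, 31, 12, 6 → 6
11 → 6 → 1
24 → 12, 6 → 2
50 → 32, 48, 31, 12, 6 → 5
32 → 31, 12, 6 → 3
48 → 31, 12, 6 → 3
31 → 12, 6 → 2
12 → 6 → 1
6 → none → 0
Sum: 11 + 5 + 3 + 6 + 1 + 2 + 5 + 3 + 3 + 2 + 1 + 0 = 42

42 inversions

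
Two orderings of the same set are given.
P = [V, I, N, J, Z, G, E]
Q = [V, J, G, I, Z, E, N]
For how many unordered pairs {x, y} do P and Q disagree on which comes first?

7 disagreeing pairs

Assign each item its position (1..7) in the first ordering, then rewrite the second ordering as that position sequence:
positions: V→1, I→2, N→3, J→4, Z→5, G→6, E→7
second ordering as positions: [1, 4, 6, 2, 5, 7, 3]
Discordant pairs = inversions in this position sequence.
1: 0
4: 2, 3 → 2
6: 2, 5, 3 → 3
2: 0
5: 3 → 1
7: 3 → 1
3: 0
Total: 0 + 2 + 3 + 0 + 1 + 1 + 0 = 7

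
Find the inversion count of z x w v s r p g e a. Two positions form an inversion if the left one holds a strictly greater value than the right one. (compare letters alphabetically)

45 inversions

Count, for each position, how many later elements it exceeds:
z: 9
x: 8
w: 7
v: 6
s: 5
r: 4
p: 3
g: 2
e: 1
a: 0
Sum: 9 + 8 + 7 + 6 + 5 + 4 + 3 + 2 + 1 + 0 = 45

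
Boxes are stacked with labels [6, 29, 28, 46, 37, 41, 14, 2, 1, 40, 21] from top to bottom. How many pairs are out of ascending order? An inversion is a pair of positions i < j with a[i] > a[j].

31

Count, for each position, how many later elements it exceeds:
6 → 2, 1 → 2
29 → 28, 14, 2, 1, 21 → 5
28 → 14, 2, 1, 21 → 4
46 → 37, 41, 14, 2, 1, 40, 21 → 7
37 → 14, 2, 1, 21 → 4
41 → 14, 2, 1, 40, 21 → 5
14 → 2, 1 → 2
2 → 1 → 1
1 → none → 0
40 → 21 → 1
21 → none → 0
Sum: 2 + 5 + 4 + 7 + 4 + 5 + 2 + 1 + 0 + 1 + 0 = 31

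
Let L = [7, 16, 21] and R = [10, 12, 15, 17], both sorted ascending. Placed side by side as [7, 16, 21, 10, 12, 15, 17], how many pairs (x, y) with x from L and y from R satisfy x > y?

There are 7 split inversions.

Take each right-half value and tally the left-half values above it:
r = 10: 16, 21 → 2
r = 12: 16, 21 → 2
r = 15: 16, 21 → 2
r = 17: 21 → 1
Cross-inversions: 2 + 2 + 2 + 1 = 7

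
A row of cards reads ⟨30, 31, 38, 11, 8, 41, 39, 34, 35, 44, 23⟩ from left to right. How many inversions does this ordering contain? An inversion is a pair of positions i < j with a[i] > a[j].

22

Element-by-element contributions:
30 → 11, 8, 23 → 3
31 → 11, 8, 23 → 3
38 → 11, 8, 34, 35, 23 → 5
11 → 8 → 1
8 → none → 0
41 → 39, 34, 35, 23 → 4
39 → 34, 35, 23 → 3
34 → 23 → 1
35 → 23 → 1
44 → 23 → 1
23 → none → 0
Sum: 3 + 3 + 5 + 1 + 0 + 4 + 3 + 1 + 1 + 1 + 0 = 22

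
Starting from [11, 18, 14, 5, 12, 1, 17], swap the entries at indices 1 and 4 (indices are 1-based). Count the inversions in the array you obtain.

Positions 1 and 4 hold 11 and 5; after swapping, the array is [5, 18, 14, 11, 12, 1, 17].
For each element, count later entries that are smaller:
5 → 1 → 1
18 → 14, 11, 12, 1, 17 → 5
14 → 11, 12, 1 → 3
11 → 1 → 1
12 → 1 → 1
1 → none → 0
17 → none → 0
Sum: 1 + 5 + 3 + 1 + 1 + 0 + 0 = 11

11 inversions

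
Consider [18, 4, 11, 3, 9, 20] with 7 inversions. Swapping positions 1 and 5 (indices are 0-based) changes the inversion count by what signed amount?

+5

Positions 1 and 5 hold 4 and 20; after swapping, the array is [18, 20, 11, 3, 9, 4].
Sweep left to right; for each value list the smaller values that follow it:
18 → 11, 3, 9, 4 → 4
20 → 11, 3, 9, 4 → 4
11 → 3, 9, 4 → 3
3 → none → 0
9 → 4 → 1
4 → none → 0
Sum: 4 + 4 + 3 + 0 + 1 + 0 = 12
Change: 12 − 7 = +5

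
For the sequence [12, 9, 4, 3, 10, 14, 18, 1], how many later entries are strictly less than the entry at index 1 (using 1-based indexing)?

5 such elements

The element at index 1 is 12.
Elements after it: 9, 4, 3, 10, 14, 18, 1
Those smaller than 12: 9, 4, 3, 10, 1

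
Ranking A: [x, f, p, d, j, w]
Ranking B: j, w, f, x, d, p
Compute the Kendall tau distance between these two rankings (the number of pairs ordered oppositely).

10

Assign each item its position (1..6) in the first ordering, then rewrite the second ordering as that position sequence:
positions: x→1, f→2, p→3, d→4, j→5, w→6
second ordering as positions: [5, 6, 2, 1, 4, 3]
Discordant pairs = inversions in this position sequence.
5: 2, 1, 4, 3 → 4
6: 2, 1, 4, 3 → 4
2: 1 → 1
1: 0
4: 3 → 1
3: 0
Total: 4 + 4 + 1 + 0 + 1 + 0 = 10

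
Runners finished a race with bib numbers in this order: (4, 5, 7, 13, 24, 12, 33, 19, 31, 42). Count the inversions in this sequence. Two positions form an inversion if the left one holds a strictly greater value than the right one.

For each element, count later entries that are smaller:
4 → none → 0
5 → none → 0
7 → none → 0
13 → 12 → 1
24 → 12, 19 → 2
12 → none → 0
33 → 19, 31 → 2
19 → none → 0
31 → none → 0
42 → none → 0
Sum: 0 + 0 + 0 + 1 + 2 + 0 + 2 + 0 + 0 + 0 = 5

5 inversions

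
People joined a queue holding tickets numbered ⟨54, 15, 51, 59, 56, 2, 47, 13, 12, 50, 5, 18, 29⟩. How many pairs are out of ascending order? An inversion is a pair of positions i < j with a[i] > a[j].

50

Element-by-element contributions:
54: 10
15: 4
51: 8
59: 9
56: 8
2: 0
47: 5
13: 2
12: 1
50: 3
5: 0
18: 0
29: 0
Sum: 10 + 4 + 8 + 9 + 8 + 0 + 5 + 2 + 1 + 3 + 0 + 0 + 0 = 50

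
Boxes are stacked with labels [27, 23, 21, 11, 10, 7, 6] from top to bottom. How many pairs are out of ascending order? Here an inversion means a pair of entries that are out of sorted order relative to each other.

21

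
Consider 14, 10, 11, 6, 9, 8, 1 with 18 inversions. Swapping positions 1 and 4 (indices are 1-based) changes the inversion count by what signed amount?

-5

Positions 1 and 4 hold 14 and 6; after swapping, the array is [6, 10, 11, 14, 9, 8, 1].
Sweep left to right; for each value list the smaller values that follow it:
6 → 1 → 1
10 → 9, 8, 1 → 3
11 → 9, 8, 1 → 3
14 → 9, 8, 1 → 3
9 → 8, 1 → 2
8 → 1 → 1
1 → none → 0
Sum: 1 + 3 + 3 + 3 + 2 + 1 + 0 = 13
Change: 13 − 18 = -5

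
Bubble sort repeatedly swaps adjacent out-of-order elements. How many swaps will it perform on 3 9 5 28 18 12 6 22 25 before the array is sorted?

There are 10 swaps.

Each adjacent swap fixes exactly one inversion, so the minimum swap count equals the number of inversions.
Count inversions — for each element, later elements that are smaller:
3: none → 0
9: 5, 6 → 2
5: none → 0
28: 18, 12, 6, 22, 25 → 5
18: 12, 6 → 2
12: 6 → 1
6: none → 0
22: none → 0
25: none → 0
Total inversions: 0 + 2 + 0 + 5 + 2 + 1 + 0 + 0 + 0 = 10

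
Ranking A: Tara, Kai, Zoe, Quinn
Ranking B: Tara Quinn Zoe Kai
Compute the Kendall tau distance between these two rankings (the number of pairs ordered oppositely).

3 discordant pairs

Assign each item its position (1..4) in the first ordering, then rewrite the second ordering as that position sequence:
positions: Tara→1, Kai→2, Zoe→3, Quinn→4
second ordering as positions: [1, 4, 3, 2]
Discordant pairs = inversions in this position sequence.
1: 0
4: 3, 2 → 2
3: 2 → 1
2: 0
Total: 0 + 2 + 1 + 0 = 3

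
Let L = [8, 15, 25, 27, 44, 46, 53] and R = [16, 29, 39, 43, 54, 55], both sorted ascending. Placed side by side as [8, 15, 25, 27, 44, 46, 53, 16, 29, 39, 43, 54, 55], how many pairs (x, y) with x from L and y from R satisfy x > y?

14

For each element r of the right run, count left-run elements greater than r:
r = 16: 25, 27, 44, 46, 53 → 5
r = 29: 44, 46, 53 → 3
r = 39: 44, 46, 53 → 3
r = 43: 44, 46, 53 → 3
r = 54: none → 0
r = 55: none → 0
Cross-inversions: 5 + 3 + 3 + 3 + 0 + 0 = 14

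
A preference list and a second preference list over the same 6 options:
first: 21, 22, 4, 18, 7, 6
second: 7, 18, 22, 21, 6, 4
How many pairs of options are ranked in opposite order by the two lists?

9

Assign each item its position (1..6) in the first ordering, then rewrite the second ordering as that position sequence:
positions: 21→1, 22→2, 4→3, 18→4, 7→5, 6→6
second ordering as positions: [5, 4, 2, 1, 6, 3]
Discordant pairs = inversions in this position sequence.
5: 4, 2, 1, 3 → 4
4: 2, 1, 3 → 3
2: 1 → 1
1: 0
6: 3 → 1
3: 0
Total: 4 + 3 + 1 + 0 + 1 + 0 = 9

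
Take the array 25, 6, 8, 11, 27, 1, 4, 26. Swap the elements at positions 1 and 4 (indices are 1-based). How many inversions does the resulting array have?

Positions 1 and 4 hold 25 and 11; after swapping, the array is [11, 6, 8, 25, 27, 1, 4, 26].
For each element, count later entries that are smaller:
11 → 6, 8, 1, 4 → 4
6 → 1, 4 → 2
8 → 1, 4 → 2
25 → 1, 4 → 2
27 → 1, 4, 26 → 3
1 → none → 0
4 → none → 0
26 → none → 0
Sum: 4 + 2 + 2 + 2 + 3 + 0 + 0 + 0 = 13

13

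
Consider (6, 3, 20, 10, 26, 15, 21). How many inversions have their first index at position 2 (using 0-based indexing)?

2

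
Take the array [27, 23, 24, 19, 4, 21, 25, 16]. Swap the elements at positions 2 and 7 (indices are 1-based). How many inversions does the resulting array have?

Inversions: 22

Positions 2 and 7 hold 23 and 25; after swapping, the array is [27, 25, 24, 19, 4, 21, 23, 16].
Sweep left to right; for each value list the smaller values that follow it:
27: 7
25: 6
24: 5
19: 2
4: 0
21: 1
23: 1
16: 0
Sum: 7 + 6 + 5 + 2 + 0 + 1 + 1 + 0 = 22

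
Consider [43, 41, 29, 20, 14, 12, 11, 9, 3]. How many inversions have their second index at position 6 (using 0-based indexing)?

The element at index 6 is 11.
Elements before it: 43, 41, 29, 20, 14, 12
Those larger than 11: 43, 41, 29, 20, 14, 12

6 such elements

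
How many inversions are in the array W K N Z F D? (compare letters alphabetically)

Listing every pair i<j with a[i]>a[j] (using 0-based positions):
(0,1): W > K
(0,2): W > N
(0,4): W > F
(0,5): W > D
(1,4): K > F
(1,5): K > D
(2,4): N > F
(2,5): N > D
(3,4): Z > F
(3,5): Z > D
(4,5): F > D
That's 11 pairs.

11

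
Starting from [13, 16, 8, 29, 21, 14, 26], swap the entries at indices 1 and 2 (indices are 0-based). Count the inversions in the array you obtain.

6 inversions

Positions 1 and 2 hold 16 and 8; after swapping, the array is [13, 8, 16, 29, 21, 14, 26].
For each element, count later entries that are smaller:
13: 1
8: 0
16: 1
29: 3
21: 1
14: 0
26: 0
Sum: 1 + 0 + 1 + 3 + 1 + 0 + 0 = 6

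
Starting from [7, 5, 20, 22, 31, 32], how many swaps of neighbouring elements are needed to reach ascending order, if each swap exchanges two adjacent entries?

Adjacent swaps: 1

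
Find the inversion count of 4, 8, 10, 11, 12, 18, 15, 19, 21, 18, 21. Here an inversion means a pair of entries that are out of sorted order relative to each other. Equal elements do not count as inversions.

3

Element-by-element contributions:
4: 0
8: 0
10: 0
11: 0
12: 0
18: 1
15: 0
19: 1
21: 1
18: 0
21: 0
Sum: 0 + 0 + 0 + 0 + 0 + 1 + 0 + 1 + 1 + 0 + 0 = 3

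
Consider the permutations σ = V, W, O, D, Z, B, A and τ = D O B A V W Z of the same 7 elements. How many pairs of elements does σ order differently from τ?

Assign each item its position (1..7) in the first ordering, then rewrite the second ordering as that position sequence:
positions: V→1, W→2, O→3, D→4, Z→5, B→6, A→7
second ordering as positions: [4, 3, 6, 7, 1, 2, 5]
Discordant pairs = inversions in this position sequence.
4: 3, 1, 2 → 3
3: 1, 2 → 2
6: 1, 2, 5 → 3
7: 1, 2, 5 → 3
1: 0
2: 0
5: 0
Total: 3 + 2 + 3 + 3 + 0 + 0 + 0 = 11

11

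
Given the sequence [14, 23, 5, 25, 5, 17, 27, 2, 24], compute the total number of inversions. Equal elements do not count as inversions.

16

Element-by-element contributions:
14: 3
23: 4
5: 1
25: 4
5: 1
17: 1
27: 2
2: 0
24: 0
Sum: 3 + 4 + 1 + 4 + 1 + 1 + 2 + 0 + 0 = 16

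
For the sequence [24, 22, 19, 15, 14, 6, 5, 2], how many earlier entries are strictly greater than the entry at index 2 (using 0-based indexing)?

2

The element at index 2 is 19.
Elements before it: 24, 22
Those larger than 19: 24, 22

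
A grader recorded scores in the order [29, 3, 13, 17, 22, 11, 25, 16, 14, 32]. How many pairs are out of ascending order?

For each element, count later entries that are smaller:
29 → 3, 13, 17, 22, 11, 25, 16, 14 → 8
3 → none → 0
13 → 11 → 1
17 → 11, 16, 14 → 3
22 → 11, 16, 14 → 3
11 → none → 0
25 → 16, 14 → 2
16 → 14 → 1
14 → none → 0
32 → none → 0
Sum: 8 + 0 + 1 + 3 + 3 + 0 + 2 + 1 + 0 + 0 = 18

18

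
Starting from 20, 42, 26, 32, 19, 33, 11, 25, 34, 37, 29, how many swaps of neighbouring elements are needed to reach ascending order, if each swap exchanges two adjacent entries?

24

Minimum adjacent swaps = number of inversions (each swap of adjacent out-of-order elements removes one inversion and no swap can remove more).
Count inversions — for each element, later elements that are smaller:
20: 19, 11 → 2
42: 26, 32, 19, 33, 11, 25, 34, 37, 29 → 9
26: 19, 11, 25 → 3
32: 19, 11, 25, 29 → 4
19: 11 → 1
33: 11, 25, 29 → 3
11: none → 0
25: none → 0
34: 29 → 1
37: 29 → 1
29: none → 0
Total inversions: 2 + 9 + 3 + 4 + 1 + 3 + 0 + 0 + 1 + 1 + 0 = 24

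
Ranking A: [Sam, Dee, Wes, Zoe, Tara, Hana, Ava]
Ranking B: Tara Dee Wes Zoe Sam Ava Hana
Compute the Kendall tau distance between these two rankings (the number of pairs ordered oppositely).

Assign each item its position (1..7) in the first ordering, then rewrite the second ordering as that position sequence:
positions: Sam→1, Dee→2, Wes→3, Zoe→4, Tara→5, Hana→6, Ava→7
second ordering as positions: [5, 2, 3, 4, 1, 7, 6]
Discordant pairs = inversions in this position sequence.
5: 2, 3, 4, 1 → 4
2: 1 → 1
3: 1 → 1
4: 1 → 1
1: 0
7: 6 → 1
6: 0
Total: 4 + 1 + 1 + 1 + 0 + 1 + 0 = 8

There are 8 discordant pairs.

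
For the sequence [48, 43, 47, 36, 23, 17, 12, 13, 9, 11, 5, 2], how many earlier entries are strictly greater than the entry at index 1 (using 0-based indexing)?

The element at index 1 is 43.
Elements before it: 48
Those larger than 43: 48

1 such element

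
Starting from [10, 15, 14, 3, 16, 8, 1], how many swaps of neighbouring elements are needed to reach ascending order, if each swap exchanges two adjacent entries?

14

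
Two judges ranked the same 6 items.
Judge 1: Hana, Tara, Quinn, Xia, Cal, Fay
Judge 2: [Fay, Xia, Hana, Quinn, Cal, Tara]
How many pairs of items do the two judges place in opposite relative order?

Discordant pairs: 10

Assign each item its position (1..6) in the first ordering, then rewrite the second ordering as that position sequence:
positions: Hana→1, Tara→2, Quinn→3, Xia→4, Cal→5, Fay→6
second ordering as positions: [6, 4, 1, 3, 5, 2]
Discordant pairs = inversions in this position sequence.
6: 4, 1, 3, 5, 2 → 5
4: 1, 3, 2 → 3
1: 0
3: 2 → 1
5: 2 → 1
2: 0
Total: 5 + 3 + 0 + 1 + 1 + 0 = 10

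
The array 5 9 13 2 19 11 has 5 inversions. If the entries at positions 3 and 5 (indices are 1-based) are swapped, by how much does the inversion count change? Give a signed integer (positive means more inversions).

+1

Positions 3 and 5 hold 13 and 19; after swapping, the array is [5, 9, 19, 2, 13, 11].
Element-by-element contributions:
5: 1
9: 1
19: 3
2: 0
13: 1
11: 0
Sum: 1 + 1 + 3 + 0 + 1 + 0 = 6
Change: 6 − 5 = +1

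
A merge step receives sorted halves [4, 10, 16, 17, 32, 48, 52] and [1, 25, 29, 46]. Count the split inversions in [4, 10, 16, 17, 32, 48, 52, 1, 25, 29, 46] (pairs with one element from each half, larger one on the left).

15 cross-inversions

Take each right-half value and tally the left-half values above it:
r = 1: 4, 10, 16, 17, 32, 48, 52 → 7
r = 25: 32, 48, 52 → 3
r = 29: 32, 48, 52 → 3
r = 46: 48, 52 → 2
Cross-inversions: 7 + 3 + 3 + 2 = 15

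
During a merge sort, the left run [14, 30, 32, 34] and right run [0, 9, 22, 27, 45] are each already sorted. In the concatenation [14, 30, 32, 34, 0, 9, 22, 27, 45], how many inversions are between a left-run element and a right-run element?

Cross-inversions: 14

Count, for every r in R, how many entries of L exceed r:
r = 0: 14, 30, 32, 34 → 4
r = 9: 14, 30, 32, 34 → 4
r = 22: 30, 32, 34 → 3
r = 27: 30, 32, 34 → 3
r = 45: none → 0
Cross-inversions: 4 + 4 + 3 + 3 + 0 = 14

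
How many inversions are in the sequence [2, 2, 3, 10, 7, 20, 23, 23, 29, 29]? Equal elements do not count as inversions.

Element-by-element contributions:
2 → none → 0
2 → none → 0
3 → none → 0
10 → 7 → 1
7 → none → 0
20 → none → 0
23 → none → 0
23 → none → 0
29 → none → 0
29 → none → 0
Sum: 0 + 0 + 0 + 1 + 0 + 0 + 0 + 0 + 0 + 0 = 1

There is 1 inversion.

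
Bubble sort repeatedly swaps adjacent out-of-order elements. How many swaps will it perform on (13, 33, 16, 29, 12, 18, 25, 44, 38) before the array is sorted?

11

The minimum number of adjacent swaps to sort an array equals its inversion count, since every such swap removes exactly one inversion.
Count inversions — for each element, later elements that are smaller:
13: 12 → 1
33: 16, 29, 12, 18, 25 → 5
16: 12 → 1
29: 12, 18, 25 → 3
12: none → 0
18: none → 0
25: none → 0
44: 38 → 1
38: none → 0
Total inversions: 1 + 5 + 1 + 3 + 0 + 0 + 0 + 1 + 0 = 11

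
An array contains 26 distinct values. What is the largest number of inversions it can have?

The maximum occurs when the array is in strictly decreasing order: every one of the C(26, 2) pairs is inverted.
C(26, 2) = 26·25/2 = 325

325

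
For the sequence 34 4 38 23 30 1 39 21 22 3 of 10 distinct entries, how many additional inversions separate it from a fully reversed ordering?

Maximum inversions for 10 distinct elements is C(10, 2) = 10·9/2 = 45.
Current inversions — for each element, count later smaller elements:
34: 7
4: 2
38: 6
23: 4
30: 4
1: 0
39: 3
21: 1
22: 1
3: 0
Current total: 7 + 2 + 6 + 4 + 4 + 0 + 3 + 1 + 1 + 0 = 28
Shortfall: 45 − 28 = 17

17 inversions short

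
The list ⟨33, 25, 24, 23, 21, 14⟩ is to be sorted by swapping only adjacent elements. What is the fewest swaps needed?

Minimum adjacent swaps = number of inversions (each swap of adjacent out-of-order elements removes one inversion and no swap can remove more).
Count inversions — for each element, later elements that are smaller:
33: 25, 24, 23, 21, 14 → 5
25: 24, 23, 21, 14 → 4
24: 23, 21, 14 → 3
23: 21, 14 → 2
21: 14 → 1
14: none → 0
Total inversions: 5 + 4 + 3 + 2 + 1 + 0 = 15

15 adjacent swaps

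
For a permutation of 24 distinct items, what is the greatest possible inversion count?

The maximum occurs when the array is in strictly decreasing order: every one of the C(24, 2) pairs is inverted.
C(24, 2) = 24·23/2 = 276

276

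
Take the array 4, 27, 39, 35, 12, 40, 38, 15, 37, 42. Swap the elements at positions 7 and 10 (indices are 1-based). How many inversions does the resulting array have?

Positions 7 and 10 hold 38 and 42; after swapping, the array is [4, 27, 39, 35, 12, 40, 42, 15, 37, 38].
For each element, count later entries that are smaller:
4: 0
27: 2
39: 5
35: 2
12: 0
40: 3
42: 3
15: 0
37: 0
38: 0
Sum: 0 + 2 + 5 + 2 + 0 + 3 + 3 + 0 + 0 + 0 = 15

15 inversions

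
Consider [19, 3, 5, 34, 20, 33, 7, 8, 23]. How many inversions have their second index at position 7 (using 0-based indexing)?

The element at index 7 is 8.
Elements before it: 19, 3, 5, 34, 20, 33, 7
Those larger than 8: 19, 34, 20, 33

4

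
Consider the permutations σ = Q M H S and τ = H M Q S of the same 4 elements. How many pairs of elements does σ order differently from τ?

3

Assign each item its position (1..4) in the first ordering, then rewrite the second ordering as that position sequence:
positions: Q→1, M→2, H→3, S→4
second ordering as positions: [3, 2, 1, 4]
Discordant pairs = inversions in this position sequence.
3: 2, 1 → 2
2: 1 → 1
1: 0
4: 0
Total: 2 + 1 + 0 + 0 = 3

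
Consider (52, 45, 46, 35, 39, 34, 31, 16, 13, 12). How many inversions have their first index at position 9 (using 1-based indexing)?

The element at index 9 is 13.
Elements after it: 12
Those smaller than 13: 12

1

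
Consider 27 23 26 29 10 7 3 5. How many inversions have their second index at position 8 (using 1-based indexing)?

The element at index 8 is 5.
Elements before it: 27, 23, 26, 29, 10, 7, 3
Those larger than 5: 27, 23, 26, 29, 10, 7

6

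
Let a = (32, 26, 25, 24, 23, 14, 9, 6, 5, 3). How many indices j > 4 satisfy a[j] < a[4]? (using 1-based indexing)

6 such elements

The element at index 4 is 24.
Elements after it: 23, 14, 9, 6, 5, 3
Those smaller than 24: 23, 14, 9, 6, 5, 3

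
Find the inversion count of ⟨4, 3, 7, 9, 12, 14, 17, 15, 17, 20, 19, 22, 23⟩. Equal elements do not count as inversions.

Sweep left to right; for each value list the smaller values that follow it:
4 → 3 → 1
3 → none → 0
7 → none → 0
9 → none → 0
12 → none → 0
14 → none → 0
17 → 15 → 1
15 → none → 0
17 → none → 0
20 → 19 → 1
19 → none → 0
22 → none → 0
23 → none → 0
Sum: 1 + 0 + 0 + 0 + 0 + 0 + 1 + 0 + 0 + 1 + 0 + 0 + 0 = 3

3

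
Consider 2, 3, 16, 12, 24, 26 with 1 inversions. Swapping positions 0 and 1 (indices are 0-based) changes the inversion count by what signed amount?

Positions 0 and 1 hold 2 and 3; after swapping, the array is [3, 2, 16, 12, 24, 26].
Sweep left to right; for each value list the smaller values that follow it:
3 → 2 → 1
2 → none → 0
16 → 12 → 1
12 → none → 0
24 → none → 0
26 → none → 0
Sum: 1 + 0 + 1 + 0 + 0 + 0 = 2
Change: 2 − 1 = +1

+1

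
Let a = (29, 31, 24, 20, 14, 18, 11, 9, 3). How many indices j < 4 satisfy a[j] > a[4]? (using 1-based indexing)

The element at index 4 is 20.
Elements before it: 29, 31, 24
Those larger than 20: 29, 31, 24

3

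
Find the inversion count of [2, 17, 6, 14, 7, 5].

There are 8 out-of-order pairs.

Count, for each position, how many later elements it exceeds:
2: 0
17: 4
6: 1
14: 2
7: 1
5: 0
Sum: 0 + 4 + 1 + 2 + 1 + 0 = 8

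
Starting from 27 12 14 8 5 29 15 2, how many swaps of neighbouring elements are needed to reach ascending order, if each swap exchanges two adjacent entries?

18

Each adjacent swap fixes exactly one inversion, so the minimum swap count equals the number of inversions.
Count inversions — for each element, later elements that are smaller:
27: 12, 14, 8, 5, 15, 2 → 6
12: 8, 5, 2 → 3
14: 8, 5, 2 → 3
8: 5, 2 → 2
5: 2 → 1
29: 15, 2 → 2
15: 2 → 1
2: none → 0
Total inversions: 6 + 3 + 3 + 2 + 1 + 2 + 1 + 0 = 18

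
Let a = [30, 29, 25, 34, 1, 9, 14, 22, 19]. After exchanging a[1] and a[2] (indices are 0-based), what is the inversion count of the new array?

Positions 1 and 2 hold 29 and 25; after swapping, the array is [30, 25, 29, 34, 1, 9, 14, 22, 19].
For each element, count later entries that are smaller:
30 → 25, 29, 1, 9, 14, 22, 19 → 7
25 → 1, 9, 14, 22, 19 → 5
29 → 1, 9, 14, 22, 19 → 5
34 → 1, 9, 14, 22, 19 → 5
1 → none → 0
9 → none → 0
14 → none → 0
22 → 19 → 1
19 → none → 0
Sum: 7 + 5 + 5 + 5 + 0 + 0 + 0 + 1 + 0 = 23

23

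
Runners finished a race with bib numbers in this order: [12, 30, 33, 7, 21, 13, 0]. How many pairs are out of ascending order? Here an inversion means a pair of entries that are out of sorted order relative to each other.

Sweep left to right; for each value list the smaller values that follow it:
12: 2
30: 4
33: 4
7: 1
21: 2
13: 1
0: 0
Sum: 2 + 4 + 4 + 1 + 2 + 1 + 0 = 14

14 inversions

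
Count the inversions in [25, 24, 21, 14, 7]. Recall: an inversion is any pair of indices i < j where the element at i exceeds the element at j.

Sweep left to right; for each value list the smaller values that follow it:
25: 4
24: 3
21: 2
14: 1
7: 0
Sum: 4 + 3 + 2 + 1 + 0 = 10

10 out-of-order pairs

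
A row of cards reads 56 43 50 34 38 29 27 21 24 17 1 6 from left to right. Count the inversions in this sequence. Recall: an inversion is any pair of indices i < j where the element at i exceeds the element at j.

Element-by-element contributions:
56 → 43, 50, 34, 38, 29, 27, 21, 24, 17, 1, 6 → 11
43 → 34, 38, 29, 27, 21, 24, 17, 1, 6 → 9
50 → 34, 38, 29, 27, 21, 24, 17, 1, 6 → 9
34 → 29, 27, 21, 24, 17, 1, 6 → 7
38 → 29, 27, 21, 24, 17, 1, 6 → 7
29 → 27, 21, 24, 17, 1, 6 → 6
27 → 21, 24, 17, 1, 6 → 5
21 → 17, 1, 6 → 3
24 → 17, 1, 6 → 3
17 → 1, 6 → 2
1 → none → 0
6 → none → 0
Sum: 11 + 9 + 9 + 7 + 7 + 6 + 5 + 3 + 3 + 2 + 0 + 0 = 62

62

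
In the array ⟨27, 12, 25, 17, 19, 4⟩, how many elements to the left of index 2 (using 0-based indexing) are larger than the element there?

1 such element

The element at index 2 is 25.
Elements before it: 27, 12
Those larger than 25: 27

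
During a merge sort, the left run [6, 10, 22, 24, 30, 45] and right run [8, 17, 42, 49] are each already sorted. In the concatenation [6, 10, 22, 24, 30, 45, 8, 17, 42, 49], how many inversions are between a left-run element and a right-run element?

Count, for every r in R, how many entries of L exceed r:
r = 8: 10, 22, 24, 30, 45 → 5
r = 17: 22, 24, 30, 45 → 4
r = 42: 45 → 1
r = 49: none → 0
Cross-inversions: 5 + 4 + 1 + 0 = 10

10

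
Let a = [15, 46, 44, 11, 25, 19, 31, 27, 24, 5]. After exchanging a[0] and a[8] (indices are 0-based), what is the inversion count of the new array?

Positions 0 and 8 hold 15 and 24; after swapping, the array is [24, 46, 44, 11, 25, 19, 31, 27, 15, 5].
For each element, count later entries that are smaller:
24: 4
46: 8
44: 7
11: 1
25: 3
19: 2
31: 3
27: 2
15: 1
5: 0
Sum: 4 + 8 + 7 + 1 + 3 + 2 + 3 + 2 + 1 + 0 = 31

31 inversions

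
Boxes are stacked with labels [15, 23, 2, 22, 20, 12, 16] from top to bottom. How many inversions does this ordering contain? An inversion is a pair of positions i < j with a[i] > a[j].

12 inversions

Sweep left to right; for each value list the smaller values that follow it:
15: 2
23: 5
2: 0
22: 3
20: 2
12: 0
16: 0
Sum: 2 + 5 + 0 + 3 + 2 + 0 + 0 = 12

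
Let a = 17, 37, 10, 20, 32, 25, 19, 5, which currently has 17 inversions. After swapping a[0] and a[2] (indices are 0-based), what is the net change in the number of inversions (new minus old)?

Positions 0 and 2 hold 17 and 10; after swapping, the array is [10, 37, 17, 20, 32, 25, 19, 5].
For each element, count later entries that are smaller:
10 → 5 → 1
37 → 17, 20, 32, 25, 19, 5 → 6
17 → 5 → 1
20 → 19, 5 → 2
32 → 25, 19, 5 → 3
25 → 19, 5 → 2
19 → 5 → 1
5 → none → 0
Sum: 1 + 6 + 1 + 2 + 3 + 2 + 1 + 0 = 16
Change: 16 − 17 = -1

-1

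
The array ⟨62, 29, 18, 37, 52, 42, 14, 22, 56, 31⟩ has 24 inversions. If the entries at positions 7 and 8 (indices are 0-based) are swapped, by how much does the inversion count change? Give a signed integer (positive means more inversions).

+1

Positions 7 and 8 hold 22 and 56; after swapping, the array is [62, 29, 18, 37, 52, 42, 14, 56, 22, 31].
Count, for each position, how many later elements it exceeds:
62: 9
29: 3
18: 1
37: 3
52: 4
42: 3
14: 0
56: 2
22: 0
31: 0
Sum: 9 + 3 + 1 + 3 + 4 + 3 + 0 + 2 + 0 + 0 = 25
Change: 25 − 24 = +1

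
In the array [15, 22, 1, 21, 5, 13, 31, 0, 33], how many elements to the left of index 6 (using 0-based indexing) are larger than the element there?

0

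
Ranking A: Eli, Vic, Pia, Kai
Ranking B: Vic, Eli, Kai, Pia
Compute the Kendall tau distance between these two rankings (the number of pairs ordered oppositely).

There are 2 discordant pairs.

Assign each item its position (1..4) in the first ordering, then rewrite the second ordering as that position sequence:
positions: Eli→1, Vic→2, Pia→3, Kai→4
second ordering as positions: [2, 1, 4, 3]
Discordant pairs = inversions in this position sequence.
2: 1 → 1
1: 0
4: 3 → 1
3: 0
Total: 1 + 0 + 1 + 0 = 2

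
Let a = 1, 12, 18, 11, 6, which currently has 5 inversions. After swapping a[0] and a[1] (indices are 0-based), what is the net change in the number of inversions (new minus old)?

Positions 0 and 1 hold 1 and 12; after swapping, the array is [12, 1, 18, 11, 6].
Count, for each position, how many later elements it exceeds:
12: 3
1: 0
18: 2
11: 1
6: 0
Sum: 3 + 0 + 2 + 1 + 0 = 6
Change: 6 − 5 = +1

+1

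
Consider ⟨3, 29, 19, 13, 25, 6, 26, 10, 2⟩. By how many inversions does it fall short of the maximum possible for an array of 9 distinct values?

14 inversions short

Maximum inversions for 9 distinct elements is C(9, 2) = 9·8/2 = 36.
Current inversions — for each element, count later smaller elements:
3: 1
29: 7
19: 4
13: 3
25: 3
6: 1
26: 2
10: 1
2: 0
Current total: 1 + 7 + 4 + 3 + 3 + 1 + 2 + 1 + 0 = 22
Shortfall: 36 − 22 = 14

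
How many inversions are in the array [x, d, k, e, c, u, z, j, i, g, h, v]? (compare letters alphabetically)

There are 32 inversions.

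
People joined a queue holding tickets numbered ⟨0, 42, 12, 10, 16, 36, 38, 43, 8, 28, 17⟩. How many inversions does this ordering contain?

22

For each element, count later entries that are smaller:
0: 0
42: 8
12: 2
10: 1
16: 1
36: 3
38: 3
43: 3
8: 0
28: 1
17: 0
Sum: 0 + 8 + 2 + 1 + 1 + 3 + 3 + 3 + 0 + 1 + 0 = 22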